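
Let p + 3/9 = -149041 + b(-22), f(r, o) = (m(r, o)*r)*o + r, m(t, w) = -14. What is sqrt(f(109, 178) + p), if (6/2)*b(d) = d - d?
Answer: I*sqrt(3785043)/3 ≈ 648.51*I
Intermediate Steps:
b(d) = 0 (b(d) = (d - d)/3 = (1/3)*0 = 0)
f(r, o) = r - 14*o*r (f(r, o) = (-14*r)*o + r = -14*o*r + r = r - 14*o*r)
p = -447124/3 (p = -1/3 + (-149041 + 0) = -1/3 - 149041 = -447124/3 ≈ -1.4904e+5)
sqrt(f(109, 178) + p) = sqrt(109*(1 - 14*178) - 447124/3) = sqrt(109*(1 - 2492) - 447124/3) = sqrt(109*(-2491) - 447124/3) = sqrt(-271519 - 447124/3) = sqrt(-1261681/3) = I*sqrt(3785043)/3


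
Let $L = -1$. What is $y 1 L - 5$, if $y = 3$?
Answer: $-8$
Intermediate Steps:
$y 1 L - 5 = 3 \cdot 1 \left(-1\right) - 5 = 3 \left(-1\right) - 5 = -3 - 5 = -8$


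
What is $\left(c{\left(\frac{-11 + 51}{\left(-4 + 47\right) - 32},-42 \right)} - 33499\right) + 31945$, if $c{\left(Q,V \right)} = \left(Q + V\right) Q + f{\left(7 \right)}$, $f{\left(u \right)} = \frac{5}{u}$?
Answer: $- \frac{1433793}{847} \approx -1692.8$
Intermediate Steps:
$c{\left(Q,V \right)} = \frac{5}{7} + Q \left(Q + V\right)$ ($c{\left(Q,V \right)} = \left(Q + V\right) Q + \frac{5}{7} = Q \left(Q + V\right) + 5 \cdot \frac{1}{7} = Q \left(Q + V\right) + \frac{5}{7} = \frac{5}{7} + Q \left(Q + V\right)$)
$\left(c{\left(\frac{-11 + 51}{\left(-4 + 47\right) - 32},-42 \right)} - 33499\right) + 31945 = \left(\left(\frac{5}{7} + \left(\frac{-11 + 51}{\left(-4 + 47\right) - 32}\right)^{2} + \frac{-11 + 51}{\left(-4 + 47\right) - 32} \left(-42\right)\right) - 33499\right) + 31945 = \left(\left(\frac{5}{7} + \left(\frac{40}{43 - 32}\right)^{2} + \frac{40}{43 - 32} \left(-42\right)\right) - 33499\right) + 31945 = \left(\left(\frac{5}{7} + \left(\frac{40}{11}\right)^{2} + \frac{40}{11} \left(-42\right)\right) - 33499\right) + 31945 = \left(\left(\frac{5}{7} + \frac{1600}{121} - \frac{1680}{11}\right) - 33499\right) + 31945 = \left(- \frac{117555}{847} - 33499\right) + 31945 = - \frac{28491208}{847} + 31945 = - \frac{1433793}{847}$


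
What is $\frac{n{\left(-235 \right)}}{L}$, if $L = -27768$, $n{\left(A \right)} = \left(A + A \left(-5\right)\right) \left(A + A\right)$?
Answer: $\frac{55225}{3471} \approx 15.91$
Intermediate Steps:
$n{\left(A \right)} = - 8 A^{2}$ ($n{\left(A \right)} = \left(A - 5 A\right) 2 A = - 4 A 2 A = - 8 A^{2}$)
$\frac{n{\left(-235 \right)}}{L} = \frac{\left(-8\right) \left(-235\right)^{2}}{-27768} = \left(-8\right) 55225 \left(- \frac{1}{27768}\right) = \left(-441800\right) \left(- \frac{1}{27768}\right) = \frac{55225}{3471}$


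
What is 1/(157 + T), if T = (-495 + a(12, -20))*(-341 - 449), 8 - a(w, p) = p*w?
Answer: 1/195287 ≈ 5.1207e-6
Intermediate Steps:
a(w, p) = 8 - p*w
T = 195130 (T = (-495 + (8 - 1*(-20)*12))*(-341 - 449) = (-495 + (8 + 240))*(-790) = (-495 + 248)*(-790) = -247*(-790) = 195130)
1/(157 + T) = 1/(157 + 195130) = 1/195287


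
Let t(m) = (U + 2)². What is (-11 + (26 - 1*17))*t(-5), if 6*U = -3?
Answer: -9/2 ≈ -4.5000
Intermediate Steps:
U = -½ (U = (⅙)*(-3) = -½ ≈ -0.50000)
t(m) = 9/4 (t(m) = (-½ + 2)² = (3/2)² = 9/4)
(-11 + (26 - 1*17))*t(-5) = (-11 + (26 - 1*17))*(9/4) = (-11 + (26 - 17))*(9/4) = (-11 + 9)*(9/4) = -2*9/4 = -9/2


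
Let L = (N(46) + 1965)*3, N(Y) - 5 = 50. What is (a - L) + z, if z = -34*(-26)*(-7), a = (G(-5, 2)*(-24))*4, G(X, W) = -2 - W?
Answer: -11864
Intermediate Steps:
N(Y) = 55 (N(Y) = 5 + 50 = 55)
a = 384 (a = ((-2 - 1*2)*(-24))*4 = ((-2 - 2)*(-24))*4 = -4*(-24)*4 = 96*4 = 384)
L = 6060 (L = (55 + 1965)*3 = 2020*3 = 6060)
z = -6188 (z = 884*(-7) = -6188)
(a - L) + z = (384 - 1*6060) - 6188 = (384 - 6060) - 6188 = -5676 - 6188 = -11864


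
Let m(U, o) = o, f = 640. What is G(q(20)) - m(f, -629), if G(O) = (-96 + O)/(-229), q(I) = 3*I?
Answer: 144077/229 ≈ 629.16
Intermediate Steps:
G(O) = 96/229 - O/229 (G(O) = (-96 + O)*(-1/229) = 96/229 - O/229)
G(q(20)) - m(f, -629) = (96/229 - 3*20/229) - 1*(-629) = (96/229 - 1/229*60) + 629 = (96/229 - 60/229) + 629 = 36/229 + 629 = 144077/229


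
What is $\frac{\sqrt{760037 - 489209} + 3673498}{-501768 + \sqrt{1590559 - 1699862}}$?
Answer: $- \frac{3673498 + 6 \sqrt{7523}}{501768 - i \sqrt{109303}} \approx -7.3221 - 0.0048245 i$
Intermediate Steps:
$\frac{\sqrt{760037 - 489209} + 3673498}{-501768 + \sqrt{1590559 - 1699862}} = \frac{\sqrt{270828} + 3673498}{-501768 + \sqrt{-109303}} = \frac{6 \sqrt{7523} + 3673498}{-501768 + i \sqrt{109303}} = \frac{3673498 + 6 \sqrt{7523}}{-501768 + i \sqrt{109303}}$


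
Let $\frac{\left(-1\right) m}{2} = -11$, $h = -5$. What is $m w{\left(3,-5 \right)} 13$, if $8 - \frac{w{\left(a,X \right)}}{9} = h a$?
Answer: $59202$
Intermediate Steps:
$m = 22$ ($m = \left(-2\right) \left(-11\right) = 22$)
$w{\left(a,X \right)} = 72 + 45 a$ ($w{\left(a,X \right)} = 72 - 9 \left(- 5 a\right) = 72 + 45 a$)
$m w{\left(3,-5 \right)} 13 = 22 \left(72 + 45 \cdot 3\right) 13 = 22 \left(72 + 135\right) 13 = 22 \cdot 207 \cdot 13 = 4554 \cdot 13 = 59202$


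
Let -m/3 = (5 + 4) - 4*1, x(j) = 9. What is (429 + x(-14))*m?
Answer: -6570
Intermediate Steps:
m = -15 (m = -3*((5 + 4) - 4*1) = -3*(9 - 4) = -3*5 = -15)
(429 + x(-14))*m = (429 + 9)*(-15) = 438*(-15) = -6570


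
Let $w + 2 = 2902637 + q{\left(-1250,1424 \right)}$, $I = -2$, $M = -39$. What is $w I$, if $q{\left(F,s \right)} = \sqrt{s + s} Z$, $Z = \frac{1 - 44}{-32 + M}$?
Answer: $-5805270 - \frac{344 \sqrt{178}}{71} \approx -5.8053 \cdot 10^{6}$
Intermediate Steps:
$Z = \frac{43}{71}$ ($Z = \frac{1 - 44}{-32 - 39} = - \frac{43}{-71} = \left(-43\right) \left(- \frac{1}{71}\right) = \frac{43}{71} \approx 0.60563$)
$q{\left(F,s \right)} = \frac{43 \sqrt{2} \sqrt{s}}{71}$ ($q{\left(F,s \right)} = \sqrt{s + s} \frac{43}{71} = \sqrt{2 s} \frac{43}{71} = \sqrt{2} \sqrt{s} \frac{43}{71} = \frac{43 \sqrt{2} \sqrt{s}}{71}$)
$w = 2902635 + \frac{172 \sqrt{178}}{71}$ ($w = -2 + \left(2902637 + \frac{43 \sqrt{2} \sqrt{1424}}{71}\right) = -2 + \left(2902637 + \frac{43 \sqrt{2} \cdot 4 \sqrt{89}}{71}\right) = -2 + \left(2902637 + \frac{172 \sqrt{178}}{71}\right) = 2902635 + \frac{172 \sqrt{178}}{71} \approx 2.9027 \cdot 10^{6}$)
$w I = \left(2902635 + \frac{172 \sqrt{178}}{71}\right) \left(-2\right) = -5805270 - \frac{344 \sqrt{178}}{71}$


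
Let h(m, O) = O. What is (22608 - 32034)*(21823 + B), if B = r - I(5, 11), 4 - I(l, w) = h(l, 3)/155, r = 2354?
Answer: -35317506468/155 ≈ -2.2785e+8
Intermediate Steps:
I(l, w) = 617/155 (I(l, w) = 4 - 3/155 = 617/155)
B = 364253/155 (B = 2354 - 1*617/155 = 2354 - 617/155 = 364253/155 ≈ 2350.0)
(22608 - 32034)*(21823 + B) = (22608 - 32034)*(21823 + 364253/155) = -9426*3746818/155 = -35317506468/155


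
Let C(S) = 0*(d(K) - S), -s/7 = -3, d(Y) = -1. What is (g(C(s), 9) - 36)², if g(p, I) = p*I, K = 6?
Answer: 1296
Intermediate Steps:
s = 21 (s = -7*(-3) = 21)
C(S) = 0 (C(S) = 0*(-1 - S) = 0)
g(p, I) = I*p
(g(C(s), 9) - 36)² = (9*0 - 36)² = (0 - 36)² = (-36)² = 1296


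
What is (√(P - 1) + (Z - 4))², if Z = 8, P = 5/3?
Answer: (12 + √6)²/9 ≈ 23.199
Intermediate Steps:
P = 5/3 (P = 5*(⅓) = 5/3 ≈ 1.6667)
(√(P - 1) + (Z - 4))² = (√(5/3 - 1) + (8 - 4))² = (√(⅔) + 4)² = (√6/3 + 4)² = (4 + √6/3)²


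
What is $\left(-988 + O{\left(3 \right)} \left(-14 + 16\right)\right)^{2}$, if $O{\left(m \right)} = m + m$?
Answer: $952576$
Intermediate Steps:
$O{\left(m \right)} = 2 m$
$\left(-988 + O{\left(3 \right)} \left(-14 + 16\right)\right)^{2} = \left(-988 + 2 \cdot 3 \left(-14 + 16\right)\right)^{2} = \left(-988 + 6 \cdot 2\right)^{2} = \left(-988 + 12\right)^{2} = \left(-976\right)^{2} = 952576$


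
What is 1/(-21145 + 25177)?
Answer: 1/4032 ≈ 0.00024802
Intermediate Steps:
1/(-21145 + 25177) = 1/4032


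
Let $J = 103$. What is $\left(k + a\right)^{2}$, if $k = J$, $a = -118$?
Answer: $225$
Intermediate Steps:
$k = 103$
$\left(k + a\right)^{2} = \left(103 - 118\right)^{2} = \left(-15\right)^{2} = 225$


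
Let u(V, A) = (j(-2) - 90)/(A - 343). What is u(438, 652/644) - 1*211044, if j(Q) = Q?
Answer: -2905016957/13765 ≈ -2.1104e+5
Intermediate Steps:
u(V, A) = -92/(-343 + A) (u(V, A) = (-2 - 90)/(A - 343) = -92/(-343 + A))
u(438, 652/644) - 1*211044 = -92/(-343 + 652/644) - 1*211044 = -92/(-343 + 652*(1/644)) - 211044 = -92/(-343 + 163/161) - 211044 = -92/(-55060/161) - 211044 = -92*(-161/55060) - 211044 = 3703/13765 - 211044 = -2905016957/13765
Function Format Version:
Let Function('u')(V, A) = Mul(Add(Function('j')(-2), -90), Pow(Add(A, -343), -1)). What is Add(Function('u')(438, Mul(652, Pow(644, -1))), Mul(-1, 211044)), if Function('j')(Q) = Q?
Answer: Rational(-2905016957, 13765) ≈ -2.1104e+5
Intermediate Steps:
Function('u')(V, A) = Mul(-92, Pow(Add(-343, A), -1)) (Function('u')(V, A) = Mul(Add(-2, -90), Pow(Add(A, -343), -1)) = Mul(-92, Pow(Add(-343, A), -1)))
Add(Function('u')(438, Mul(652, Pow(644, -1))), Mul(-1, 211044)) = Add(Mul(-92, Pow(Add(-343, Mul(652, Pow(644, -1))), -1)), Mul(-1, 211044)) = Add(Mul(-92, Pow(Add(-343, Mul(652, Rational(1, 644))), -1)), -211044) = Add(Mul(-92, Pow(Add(-343, Rational(163, 161)), -1)), -211044) = Add(Mul(-92, Pow(Rational(-55060, 161), -1)), -211044) = Add(Mul(-92, Rational(-161, 55060)), -211044) = Add(Rational(3703, 13765), -211044) = Rational(-2905016957, 13765)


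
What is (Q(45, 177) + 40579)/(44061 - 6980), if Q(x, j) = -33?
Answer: 3686/3371 ≈ 1.0934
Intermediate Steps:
(Q(45, 177) + 40579)/(44061 - 6980) = (-33 + 40579)/(44061 - 6980) = 40546/37081 = 40546*(1/37081) = 3686/3371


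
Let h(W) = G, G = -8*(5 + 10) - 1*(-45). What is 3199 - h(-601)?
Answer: 3274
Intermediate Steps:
G = -75 (G = -8*15 + 45 = -120 + 45 = -75)
h(W) = -75
3199 - h(-601) = 3199 - 1*(-75) = 3199 + 75 = 3274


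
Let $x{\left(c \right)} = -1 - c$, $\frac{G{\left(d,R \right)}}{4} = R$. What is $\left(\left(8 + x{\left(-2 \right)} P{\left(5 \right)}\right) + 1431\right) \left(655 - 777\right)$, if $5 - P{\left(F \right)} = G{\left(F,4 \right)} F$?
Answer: $-166408$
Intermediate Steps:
$G{\left(d,R \right)} = 4 R$
$P{\left(F \right)} = 5 - 16 F$ ($P{\left(F \right)} = 5 - 4 \cdot 4 F = 5 - 16 F$)
$\left(\left(8 + x{\left(-2 \right)} P{\left(5 \right)}\right) + 1431\right) \left(655 - 777\right) = \left(\left(8 + \left(-1 - -2\right) \left(5 - 80\right)\right) + 1431\right) \left(655 - 777\right) = \left(\left(8 + \left(-1 + 2\right) \left(5 - 80\right)\right) + 1431\right) \left(655 - 777\right) = \left(\left(8 + 1 \left(-75\right)\right) + 1431\right) \left(-122\right) = \left(\left(8 - 75\right) + 1431\right) \left(-122\right) = \left(-67 + 1431\right) \left(-122\right) = 1364 \left(-122\right) = -166408$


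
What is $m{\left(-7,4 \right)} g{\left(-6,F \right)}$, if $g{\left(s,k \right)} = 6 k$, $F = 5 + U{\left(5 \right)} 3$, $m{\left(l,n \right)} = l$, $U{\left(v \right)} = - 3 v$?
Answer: $1680$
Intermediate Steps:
$F = -40$ ($F = 5 + \left(-3\right) 5 \cdot 3 = 5 - 45 = -40$)
$m{\left(-7,4 \right)} g{\left(-6,F \right)} = - 7 \cdot 6 \left(-40\right) = \left(-7\right) \left(-240\right) = 1680$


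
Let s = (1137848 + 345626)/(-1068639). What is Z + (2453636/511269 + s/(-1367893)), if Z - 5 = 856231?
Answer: 6463880676259920702654/7549138843855037 ≈ 8.5624e+5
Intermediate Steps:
Z = 856236 (Z = 5 + 856231 = 856236)
s = -1483474/1068639 (s = 1483474*(-1/1068639) = -1483474/1068639 ≈ -1.3882)
Z + (2453636/511269 + s/(-1367893)) = 856236 + (2453636/511269 - 1483474/1068639/(-1367893)) = 856236 + (2453636*(1/511269) - 1483474/1068639*(-1/1367893)) = 856236 + (2453636/511269 + 1483474/1461783807627) = 856236 + 36229152859241922/7549138843855037 = 6463880676259920702654/7549138843855037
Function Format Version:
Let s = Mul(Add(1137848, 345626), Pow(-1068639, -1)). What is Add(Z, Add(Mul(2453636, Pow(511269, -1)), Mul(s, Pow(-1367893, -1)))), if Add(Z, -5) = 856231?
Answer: Rational(6463880676259920702654, 7549138843855037) ≈ 8.5624e+5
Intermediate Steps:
Z = 856236 (Z = Add(5, 856231) = 856236)
s = Rational(-1483474, 1068639) (s = Mul(1483474, Rational(-1, 1068639)) = Rational(-1483474, 1068639) ≈ -1.3882)
Add(Z, Add(Mul(2453636, Pow(511269, -1)), Mul(s, Pow(-1367893, -1)))) = Add(856236, Add(Mul(2453636, Pow(511269, -1)), Mul(Rational(-1483474, 1068639), Pow(-1367893, -1)))) = Add(856236, Add(Mul(2453636, Rational(1, 511269)), Mul(Rational(-1483474, 1068639), Rational(-1, 1367893)))) = Add(856236, Add(Rational(2453636, 511269), Rational(1483474, 1461783807627))) = Add(856236, Rational(36229152859241922, 7549138843855037)) = Rational(6463880676259920702654, 7549138843855037)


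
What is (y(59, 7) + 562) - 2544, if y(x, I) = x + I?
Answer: -1916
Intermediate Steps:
y(x, I) = I + x
(y(59, 7) + 562) - 2544 = ((7 + 59) + 562) - 2544 = (66 + 562) - 2544 = 628 - 2544 = -1916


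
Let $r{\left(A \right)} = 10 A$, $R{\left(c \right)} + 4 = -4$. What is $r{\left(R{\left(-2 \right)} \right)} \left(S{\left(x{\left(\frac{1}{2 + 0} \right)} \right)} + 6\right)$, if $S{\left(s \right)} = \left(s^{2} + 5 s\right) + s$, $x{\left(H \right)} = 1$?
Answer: $-1040$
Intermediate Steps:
$R{\left(c \right)} = -8$ ($R{\left(c \right)} = -4 - 4 = -8$)
$S{\left(s \right)} = s^{2} + 6 s$
$r{\left(R{\left(-2 \right)} \right)} \left(S{\left(x{\left(\frac{1}{2 + 0} \right)} \right)} + 6\right) = 10 \left(-8\right) \left(1 \left(6 + 1\right) + 6\right) = - 80 \left(1 \cdot 7 + 6\right) = - 80 \left(7 + 6\right) = \left(-80\right) 13 = -1040$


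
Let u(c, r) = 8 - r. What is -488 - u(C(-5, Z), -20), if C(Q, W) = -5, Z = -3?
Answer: -516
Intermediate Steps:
-488 - u(C(-5, Z), -20) = -488 - (8 - 1*(-20)) = -488 - (8 + 20) = -488 - 1*28 = -488 - 28 = -516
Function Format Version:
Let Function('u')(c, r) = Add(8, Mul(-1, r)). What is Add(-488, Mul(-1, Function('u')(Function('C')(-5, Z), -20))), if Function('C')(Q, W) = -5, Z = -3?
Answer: -516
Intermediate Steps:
Add(-488, Mul(-1, Function('u')(Function('C')(-5, Z), -20))) = Add(-488, Mul(-1, Add(8, Mul(-1, -20)))) = Add(-488, Mul(-1, Add(8, 20))) = Add(-488, Mul(-1, 28)) = Add(-488, -28) = -516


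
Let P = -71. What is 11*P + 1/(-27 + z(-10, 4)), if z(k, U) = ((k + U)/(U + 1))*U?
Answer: -124184/159 ≈ -781.03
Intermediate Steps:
z(k, U) = U*(U + k)/(1 + U) (z(k, U) = ((U + k)/(1 + U))*U = U*(U + k)/(1 + U))
11*P + 1/(-27 + z(-10, 4)) = 11*(-71) + 1/(-27 + 4*(4 - 10)/(1 + 4)) = -781 + 1/(-27 + 4*(-6)/5) = -781 + 1/(-27 + 4*(⅕)*(-6)) = -781 + 1/(-27 - 24/5) = -781 + 1/(-159/5) = -781 - 5/159 = -124184/159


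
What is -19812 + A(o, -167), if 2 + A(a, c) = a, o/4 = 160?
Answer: -19174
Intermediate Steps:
o = 640 (o = 4*160 = 640)
A(a, c) = -2 + a
-19812 + A(o, -167) = -19812 + (-2 + 640) = -19812 + 638 = -19174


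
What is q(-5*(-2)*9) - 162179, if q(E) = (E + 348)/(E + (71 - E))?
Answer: -11514271/71 ≈ -1.6217e+5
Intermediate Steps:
q(E) = 348/71 + E/71 (q(E) = (348 + E)/71 = (348 + E)*(1/71) = 348/71 + E/71)
q(-5*(-2)*9) - 162179 = (348/71 + (-5*(-2)*9)/71) - 162179 = (348/71 + (10*9)/71) - 162179 = (348/71 + (1/71)*90) - 162179 = (348/71 + 90/71) - 162179 = 438/71 - 162179 = -11514271/71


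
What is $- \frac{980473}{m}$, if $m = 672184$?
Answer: $- \frac{980473}{672184} \approx -1.4586$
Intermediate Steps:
$- \frac{980473}{m} = - \frac{980473}{672184}$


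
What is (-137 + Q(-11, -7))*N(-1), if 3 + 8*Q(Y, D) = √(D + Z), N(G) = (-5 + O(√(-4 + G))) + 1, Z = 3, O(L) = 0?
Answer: 1099/2 - I ≈ 549.5 - 1.0*I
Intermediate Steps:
N(G) = -4 (N(G) = (-5 + 0) + 1 = -5 + 1 = -4)
Q(Y, D) = -3/8 + √(3 + D)/8 (Q(Y, D) = -3/8 + √(D + 3)/8 = -3/8 + √(3 + D)/8)
(-137 + Q(-11, -7))*N(-1) = (-137 + (-3/8 + √(3 - 7)/8))*(-4) = (-137 + (-3/8 + √(-4)/8))*(-4) = (-137 + (-3/8 + (2*I)/8))*(-4) = (-137 + (-3/8 + I/4))*(-4) = (-1099/8 + I/4)*(-4) = 1099/2 - I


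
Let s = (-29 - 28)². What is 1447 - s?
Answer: -1802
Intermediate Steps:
s = 3249 (s = (-57)² = 3249)
1447 - s = 1447 - 1*3249 = 1447 - 3249 = -1802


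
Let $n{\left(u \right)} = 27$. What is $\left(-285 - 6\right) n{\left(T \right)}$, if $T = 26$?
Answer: $-7857$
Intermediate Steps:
$\left(-285 - 6\right) n{\left(T \right)} = \left(-285 - 6\right) 27 = \left(-291\right) 27 = -7857$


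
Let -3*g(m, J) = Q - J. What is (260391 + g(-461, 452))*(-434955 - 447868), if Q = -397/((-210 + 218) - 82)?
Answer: -17020784181673/74 ≈ -2.3001e+11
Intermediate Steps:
Q = 397/74 (Q = -397/(8 - 82) = -397/(-74) = -397*(-1/74) = 397/74 ≈ 5.3649)
g(m, J) = -397/222 + J/3 (g(m, J) = -(397/74 - J)/3 = -397/222 + J/3)
(260391 + g(-461, 452))*(-434955 - 447868) = (260391 + (-397/222 + (1/3)*452))*(-434955 - 447868) = (260391 + (-397/222 + 452/3))*(-882823) = (260391 + 11017/74)*(-882823) = (19279951/74)*(-882823) = -17020784181673/74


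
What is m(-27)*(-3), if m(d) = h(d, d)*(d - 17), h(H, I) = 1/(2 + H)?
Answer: -132/25 ≈ -5.2800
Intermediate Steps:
m(d) = (-17 + d)/(2 + d) (m(d) = (d - 17)/(2 + d) = (-17 + d)/(2 + d))
m(-27)*(-3) = ((-17 - 27)/(2 - 27))*(-3) = (-44/(-25))*(-3) = -1/25*(-44)*(-3) = (44/25)*(-3) = -132/25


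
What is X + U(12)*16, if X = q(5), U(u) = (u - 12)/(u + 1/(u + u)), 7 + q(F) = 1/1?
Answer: -6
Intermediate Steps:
q(F) = -6 (q(F) = -7 + 1/1 = -7 + 1 = -6)
U(u) = (-12 + u)/(u + 1/(2*u))
X = -6
X + U(12)*16 = -6 + (2*12*(-12 + 12)/(1 + 2*12**2))*16 = -6 + (2*12*0/(1 + 2*144))*16 = -6 + (2*12*0/(1 + 288))*16 = -6 + (2*12*0/289)*16 = -6 + (2*12*(1/289)*0)*16 = -6 + 0*16 = -6 + 0 = -6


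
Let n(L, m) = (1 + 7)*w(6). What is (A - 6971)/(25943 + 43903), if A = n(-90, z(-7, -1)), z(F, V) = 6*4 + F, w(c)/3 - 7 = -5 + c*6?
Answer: -6059/69846 ≈ -0.086748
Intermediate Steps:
w(c) = 6 + 18*c (w(c) = 21 + 3*(-5 + c*6) = 21 + 3*(-5 + 6*c) = 21 + (-15 + 18*c) = 6 + 18*c)
z(F, V) = 24 + F
n(L, m) = 912 (n(L, m) = (1 + 7)*(6 + 18*6) = 8*(6 + 108) = 8*114 = 912)
A = 912
(A - 6971)/(25943 + 43903) = (912 - 6971)/(25943 + 43903) = -6059/69846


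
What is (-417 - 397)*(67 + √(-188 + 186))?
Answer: -54538 - 814*I*√2 ≈ -54538.0 - 1151.2*I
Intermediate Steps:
(-417 - 397)*(67 + √(-188 + 186)) = -814*(67 + √(-2)) = -814*(67 + I*√2) = -54538 - 814*I*√2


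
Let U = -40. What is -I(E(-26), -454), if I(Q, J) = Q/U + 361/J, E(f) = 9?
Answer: 9263/9080 ≈ 1.0202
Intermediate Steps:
I(Q, J) = 361/J - Q/40 (I(Q, J) = Q/(-40) + 361/J = Q*(-1/40) + 361/J = -Q/40 + 361/J = 361/J - Q/40)
-I(E(-26), -454) = -(361/(-454) - 1/40*9) = -(361*(-1/454) - 9/40) = -(-361/454 - 9/40) = -1*(-9263/9080) = 9263/9080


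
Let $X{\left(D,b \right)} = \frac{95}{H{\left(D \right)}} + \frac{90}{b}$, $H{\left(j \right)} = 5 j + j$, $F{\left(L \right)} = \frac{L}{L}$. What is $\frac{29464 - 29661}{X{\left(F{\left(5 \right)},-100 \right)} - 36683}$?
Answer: $\frac{2955}{550021} \approx 0.0053725$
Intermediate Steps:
$F{\left(L \right)} = 1$
$H{\left(j \right)} = 6 j$
$X{\left(D,b \right)} = \frac{90}{b} + \frac{95}{6 D}$ ($X{\left(D,b \right)} = \frac{95}{6 D} + \frac{90}{b} = \frac{90}{b} + \frac{95}{6 D}$)
$\frac{29464 - 29661}{X{\left(F{\left(5 \right)},-100 \right)} - 36683} = \frac{29464 - 29661}{\left(\frac{90}{-100} + \frac{95}{6 \cdot 1}\right) - 36683} = - \frac{197}{\left(90 \left(- \frac{1}{100}\right) + \frac{95}{6} \cdot 1\right) - 36683} = - \frac{197}{\left(- \frac{9}{10} + \frac{95}{6}\right) - 36683} = - \frac{197}{\frac{224}{15} - 36683} = - \frac{197}{- \frac{550021}{15}} = \left(-197\right) \left(- \frac{15}{550021}\right) = \frac{2955}{550021}$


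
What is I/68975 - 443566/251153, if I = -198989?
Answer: -2599085457/558815425 ≈ -4.6511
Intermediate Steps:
I/68975 - 443566/251153 = -198989/68975 - 443566/251153 = -198989*1/68975 - 443566*1/251153 = -6419/2225 - 443566/251153 = -2599085457/558815425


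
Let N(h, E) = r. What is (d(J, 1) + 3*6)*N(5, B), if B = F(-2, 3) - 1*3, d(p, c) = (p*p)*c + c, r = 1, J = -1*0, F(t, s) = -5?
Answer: 19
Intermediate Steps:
J = 0
d(p, c) = c + c*p² (d(p, c) = p²*c + c = c*p² + c = c + c*p²)
B = -8 (B = -5 - 1*3 = -5 - 3 = -8)
N(h, E) = 1
(d(J, 1) + 3*6)*N(5, B) = (1*(1 + 0²) + 3*6)*1 = (1*(1 + 0) + 18)*1 = (1*1 + 18)*1 = (1 + 18)*1 = 19*1 = 19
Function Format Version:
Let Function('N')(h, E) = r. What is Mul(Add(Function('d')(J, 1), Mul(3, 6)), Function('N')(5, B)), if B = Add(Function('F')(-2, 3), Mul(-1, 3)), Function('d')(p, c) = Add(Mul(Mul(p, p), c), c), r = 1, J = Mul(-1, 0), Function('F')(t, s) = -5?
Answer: 19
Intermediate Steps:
J = 0
Function('d')(p, c) = Add(c, Mul(c, Pow(p, 2))) (Function('d')(p, c) = Add(Mul(Pow(p, 2), c), c) = Add(Mul(c, Pow(p, 2)), c) = Add(c, Mul(c, Pow(p, 2))))
B = -8 (B = Add(-5, Mul(-1, 3)) = Add(-5, -3) = -8)
Function('N')(h, E) = 1
Mul(Add(Function('d')(J, 1), Mul(3, 6)), Function('N')(5, B)) = Mul(Add(Mul(1, Add(1, Pow(0, 2))), Mul(3, 6)), 1) = Mul(Add(Mul(1, Add(1, 0)), 18), 1) = Mul(Add(Mul(1, 1), 18), 1) = Mul(Add(1, 18), 1) = Mul(19, 1) = 19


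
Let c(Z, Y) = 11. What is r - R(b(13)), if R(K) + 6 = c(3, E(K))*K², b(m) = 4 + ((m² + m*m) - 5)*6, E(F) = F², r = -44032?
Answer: -44132070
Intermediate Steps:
b(m) = -26 + 12*m² (b(m) = 4 + ((m² + m²) - 5)*6 = 4 + (2*m² - 5)*6 = 4 + (-5 + 2*m²)*6 = 4 + (-30 + 12*m²) = -26 + 12*m²)
R(K) = -6 + 11*K²
r - R(b(13)) = -44032 - (-6 + 11*(-26 + 12*13²)²) = -44032 - (-6 + 11*(-26 + 12*169)²) = -44032 - (-6 + 11*(-26 + 2028)²) = -44032 - (-6 + 11*2002²) = -44032 - (-6 + 11*4008004) = -44032 - (-6 + 44088044) = -44032 - 1*44088038 = -44032 - 44088038 = -44132070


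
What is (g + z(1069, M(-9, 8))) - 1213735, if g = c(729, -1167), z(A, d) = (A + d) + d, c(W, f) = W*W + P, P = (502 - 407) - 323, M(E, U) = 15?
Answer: -681423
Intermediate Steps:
P = -228 (P = 95 - 323 = -228)
c(W, f) = -228 + W² (c(W, f) = W*W - 228 = W² - 228 = -228 + W²)
z(A, d) = A + 2*d
g = 531213 (g = -228 + 729² = -228 + 531441 = 531213)
(g + z(1069, M(-9, 8))) - 1213735 = (531213 + (1069 + 2*15)) - 1213735 = (531213 + (1069 + 30)) - 1213735 = (531213 + 1099) - 1213735 = 532312 - 1213735 = -681423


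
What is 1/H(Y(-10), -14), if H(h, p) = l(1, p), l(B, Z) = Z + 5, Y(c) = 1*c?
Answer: -⅑ ≈ -0.11111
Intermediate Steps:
Y(c) = c
l(B, Z) = 5 + Z
H(h, p) = 5 + p
1/H(Y(-10), -14) = 1/(5 - 14) = 1/(-9) = -⅑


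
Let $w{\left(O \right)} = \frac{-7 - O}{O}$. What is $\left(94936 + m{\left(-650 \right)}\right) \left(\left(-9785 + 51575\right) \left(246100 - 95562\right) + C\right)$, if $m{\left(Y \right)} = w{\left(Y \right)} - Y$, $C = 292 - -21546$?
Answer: $\frac{195430874307894253}{325} \approx 6.0133 \cdot 10^{14}$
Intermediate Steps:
$w{\left(O \right)} = \frac{-7 - O}{O}$
$C = 21838$ ($C = 292 + 21546 = 21838$)
$m{\left(Y \right)} = - Y + \frac{-7 - Y}{Y}$ ($m{\left(Y \right)} = \frac{-7 - Y}{Y} - Y = - Y + \frac{-7 - Y}{Y}$)
$\left(94936 + m{\left(-650 \right)}\right) \left(\left(-9785 + 51575\right) \left(246100 - 95562\right) + C\right) = \left(94936 - \left(-649 - \frac{7}{650}\right)\right) \left(\left(-9785 + 51575\right) \left(246100 - 95562\right) + 21838\right) = \left(94936 - - \frac{421857}{650}\right) \left(41790 \cdot 150538 + 21838\right) = \left(94936 + \left(-1 + 650 + \frac{7}{650}\right)\right) \left(6290983020 + 21838\right) = \left(94936 + \frac{421857}{650}\right) 6291004858 = \frac{62130257}{650} \cdot 6291004858 = \frac{195430874307894253}{325}$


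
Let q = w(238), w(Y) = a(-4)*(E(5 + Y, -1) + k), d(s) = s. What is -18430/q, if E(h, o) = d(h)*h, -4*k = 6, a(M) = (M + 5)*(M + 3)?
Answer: 7372/23619 ≈ 0.31212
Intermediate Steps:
a(M) = (3 + M)*(5 + M) (a(M) = (5 + M)*(3 + M) = (3 + M)*(5 + M))
k = -3/2 (k = -¼*6 = -3/2 ≈ -1.5000)
E(h, o) = h² (E(h, o) = h*h = h²)
w(Y) = 3/2 - (5 + Y)² (w(Y) = (15 + (-4)² + 8*(-4))*((5 + Y)² - 3/2) = (15 + 16 - 32)*(-3/2 + (5 + Y)²) = -(-3/2 + (5 + Y)²) = 3/2 - (5 + Y)²)
q = -118095/2 (q = 3/2 - (5 + 238)² = 3/2 - 1*243² = 3/2 - 1*59049 = 3/2 - 59049 = -118095/2 ≈ -59048.)
-18430/q = -18430/(-118095/2) = -18430*(-2/118095) = 7372/23619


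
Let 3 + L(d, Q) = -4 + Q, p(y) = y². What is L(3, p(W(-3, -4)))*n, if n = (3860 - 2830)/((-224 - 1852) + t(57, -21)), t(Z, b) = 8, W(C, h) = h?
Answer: -4635/1034 ≈ -4.4826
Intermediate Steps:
L(d, Q) = -7 + Q (L(d, Q) = -3 + (-4 + Q) = -7 + Q)
n = -515/1034 (n = (3860 - 2830)/((-224 - 1852) + 8) = 1030/(-2076 + 8) = 1030/(-2068) = 1030*(-1/2068) = -515/1034 ≈ -0.49807)
L(3, p(W(-3, -4)))*n = (-7 + (-4)²)*(-515/1034) = (-7 + 16)*(-515/1034) = 9*(-515/1034) = -4635/1034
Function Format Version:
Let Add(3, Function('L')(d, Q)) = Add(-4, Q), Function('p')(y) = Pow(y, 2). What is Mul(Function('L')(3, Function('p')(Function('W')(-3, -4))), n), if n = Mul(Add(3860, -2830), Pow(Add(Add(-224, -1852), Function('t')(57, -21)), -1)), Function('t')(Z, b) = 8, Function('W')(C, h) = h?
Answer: Rational(-4635, 1034) ≈ -4.4826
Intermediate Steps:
Function('L')(d, Q) = Add(-7, Q) (Function('L')(d, Q) = Add(-3, Add(-4, Q)) = Add(-7, Q))
n = Rational(-515, 1034) (n = Mul(Add(3860, -2830), Pow(Add(Add(-224, -1852), 8), -1)) = Mul(1030, Pow(Add(-2076, 8), -1)) = Mul(1030, Pow(-2068, -1)) = Mul(1030, Rational(-1, 2068)) = Rational(-515, 1034) ≈ -0.49807)
Mul(Function('L')(3, Function('p')(Function('W')(-3, -4))), n) = Mul(Add(-7, Pow(-4, 2)), Rational(-515, 1034)) = Mul(Add(-7, 16), Rational(-515, 1034)) = Mul(9, Rational(-515, 1034)) = Rational(-4635, 1034)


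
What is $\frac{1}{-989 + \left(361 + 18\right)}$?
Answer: $- \frac{1}{610} \approx -0.0016393$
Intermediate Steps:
$\frac{1}{-989 + \left(361 + 18\right)} = \frac{1}{-989 + 379} = \frac{1}{-610} = - \frac{1}{610}$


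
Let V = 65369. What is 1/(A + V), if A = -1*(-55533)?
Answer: 1/120902 ≈ 8.2712e-6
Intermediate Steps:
A = 55533
1/(A + V) = 1/(55533 + 65369) = 1/120902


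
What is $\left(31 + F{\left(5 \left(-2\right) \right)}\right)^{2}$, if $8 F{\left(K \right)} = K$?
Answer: $\frac{14161}{16} \approx 885.06$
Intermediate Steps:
$F{\left(K \right)} = \frac{K}{8}$
$\left(31 + F{\left(5 \left(-2\right) \right)}\right)^{2} = \left(31 + \frac{5 \left(-2\right)}{8}\right)^{2} = \left(31 + \frac{1}{8} \left(-10\right)\right)^{2} = \left(31 - \frac{5}{4}\right)^{2} = \left(\frac{119}{4}\right)^{2} = \frac{14161}{16}$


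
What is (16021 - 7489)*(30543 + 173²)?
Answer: 515947104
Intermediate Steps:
(16021 - 7489)*(30543 + 173²) = 8532*(30543 + 29929) = 8532*60472 = 515947104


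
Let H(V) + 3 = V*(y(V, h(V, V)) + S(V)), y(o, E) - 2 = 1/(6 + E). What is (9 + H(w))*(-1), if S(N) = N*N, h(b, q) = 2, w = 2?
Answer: -73/4 ≈ -18.250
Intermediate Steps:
y(o, E) = 2 + 1/(6 + E)
S(N) = N**2
H(V) = -3 + V*(17/8 + V**2) (H(V) = -3 + V*((13 + 2*2)/(6 + 2) + V**2) = -3 + V*((13 + 4)/8 + V**2) = -3 + V*((1/8)*17 + V**2) = -3 + V*(17/8 + V**2))
(9 + H(w))*(-1) = (9 + (-3 + 2**3 + (17/8)*2))*(-1) = (9 + (-3 + 8 + 17/4))*(-1) = (9 + 37/4)*(-1) = (73/4)*(-1) = -73/4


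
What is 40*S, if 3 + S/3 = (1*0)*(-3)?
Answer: -360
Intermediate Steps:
S = -9 (S = -9 + 3*((1*0)*(-3)) = -9 + 3*(0*(-3)) = -9 + 3*0 = -9 + 0 = -9)
40*S = 40*(-9) = -360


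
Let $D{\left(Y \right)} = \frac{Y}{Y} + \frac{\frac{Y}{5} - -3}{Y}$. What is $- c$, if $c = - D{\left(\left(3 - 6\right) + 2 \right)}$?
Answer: $- \frac{9}{5} \approx -1.8$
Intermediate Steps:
$D{\left(Y \right)} = 1 + \frac{3 + \frac{Y}{5}}{Y}$ ($D{\left(Y \right)} = 1 + \frac{Y \frac{1}{5} + 3}{Y} = 1 + \frac{\frac{Y}{5} + 3}{Y} = 1 + \frac{3 + \frac{Y}{5}}{Y}$)
$c = \frac{9}{5}$ ($c = - (\frac{6}{5} + \frac{3}{\left(3 - 6\right) + 2}) = - (\frac{6}{5} + \frac{3}{-3 + 2}) = - (\frac{6}{5} + \frac{3}{-1}) = - (\frac{6}{5} + 3 \left(-1\right)) = - (\frac{6}{5} - 3) = \left(-1\right) \left(- \frac{9}{5}\right) = \frac{9}{5} \approx 1.8$)
$- c = \left(-1\right) \frac{9}{5} = - \frac{9}{5}$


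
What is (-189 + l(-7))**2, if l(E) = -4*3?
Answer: 40401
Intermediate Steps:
l(E) = -12
(-189 + l(-7))**2 = (-189 - 12)**2 = (-201)**2 = 40401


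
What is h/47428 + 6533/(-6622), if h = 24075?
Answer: -75211237/157034108 ≈ -0.47895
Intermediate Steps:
h/47428 + 6533/(-6622) = 24075/47428 + 6533/(-6622) = 24075*(1/47428) + 6533*(-1/6622) = 24075/47428 - 6533/6622 = -75211237/157034108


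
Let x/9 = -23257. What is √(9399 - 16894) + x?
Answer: -209313 + I*√7495 ≈ -2.0931e+5 + 86.574*I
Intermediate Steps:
x = -209313 (x = 9*(-23257) = -209313)
√(9399 - 16894) + x = √(9399 - 16894) - 209313 = √(-7495) - 209313 = I*√7495 - 209313 = -209313 + I*√7495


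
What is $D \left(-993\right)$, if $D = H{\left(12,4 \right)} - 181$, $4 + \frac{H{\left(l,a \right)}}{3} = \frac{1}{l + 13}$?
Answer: $\frac{4788246}{25} \approx 1.9153 \cdot 10^{5}$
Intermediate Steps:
$H{\left(l,a \right)} = -12 + \frac{3}{13 + l}$ ($H{\left(l,a \right)} = -12 + \frac{3}{l + 13} = -12 + \frac{3}{13 + l}$)
$D = - \frac{4822}{25}$ ($D = \frac{3 \left(-51 - 48\right)}{13 + 12} - 181 = \frac{3 \left(-51 - 48\right)}{25} - 181 = 3 \cdot \frac{1}{25} \left(-99\right) - 181 = - \frac{297}{25} - 181 = - \frac{4822}{25} \approx -192.88$)
$D \left(-993\right) = \left(- \frac{4822}{25}\right) \left(-993\right) = \frac{4788246}{25}$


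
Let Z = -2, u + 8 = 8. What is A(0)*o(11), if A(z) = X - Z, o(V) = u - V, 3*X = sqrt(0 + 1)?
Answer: -77/3 ≈ -25.667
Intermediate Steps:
u = 0 (u = -8 + 8 = 0)
X = 1/3 (X = sqrt(0 + 1)/3 = sqrt(1)/3 = (1/3)*1 = 1/3 ≈ 0.33333)
o(V) = -V (o(V) = 0 - V = -V)
A(z) = 7/3 (A(z) = 1/3 - 1*(-2) = 1/3 + 2 = 7/3)
A(0)*o(11) = 7*(-1*11)/3 = (7/3)*(-11) = -77/3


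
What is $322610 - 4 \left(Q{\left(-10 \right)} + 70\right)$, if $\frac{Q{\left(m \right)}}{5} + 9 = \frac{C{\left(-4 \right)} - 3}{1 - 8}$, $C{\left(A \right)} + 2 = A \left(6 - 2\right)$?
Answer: $322450$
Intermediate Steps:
$C{\left(A \right)} = -2 + 4 A$ ($C{\left(A \right)} = -2 + A \left(6 - 2\right) = -2 + A 4 = -2 + 4 A$)
$Q{\left(m \right)} = -30$ ($Q{\left(m \right)} = -45 + 5 \frac{\left(-2 + 4 \left(-4\right)\right) - 3}{1 - 8} = -45 + 5 \frac{\left(-2 - 16\right) - 3}{-7} = -45 + 5 \left(-18 - 3\right) \left(- \frac{1}{7}\right) = -45 + 5 \left(\left(-21\right) \left(- \frac{1}{7}\right)\right) = -45 + 5 \cdot 3 = -45 + 15 = -30$)
$322610 - 4 \left(Q{\left(-10 \right)} + 70\right) = 322610 - 4 \left(-30 + 70\right) = 322610 - 4 \cdot 40 = 322610 - 160 = 322450$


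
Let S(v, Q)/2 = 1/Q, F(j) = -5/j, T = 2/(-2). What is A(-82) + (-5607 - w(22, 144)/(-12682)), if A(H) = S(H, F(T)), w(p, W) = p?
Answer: -177757198/31705 ≈ -5606.6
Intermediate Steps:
T = -1 (T = 2*(-½) = -1)
S(v, Q) = 2/Q
A(H) = ⅖ (A(H) = 2/((-5/(-1))) = 2/((-5*(-1))) = 2/5 = 2*(⅕) = ⅖)
A(-82) + (-5607 - w(22, 144)/(-12682)) = ⅖ + (-5607 - 22/(-12682)) = ⅖ + (-5607 - 22*(-1)/12682) = ⅖ + (-5607 - 1*(-11/6341)) = ⅖ + (-5607 + 11/6341) = ⅖ - 35553976/6341 = -177757198/31705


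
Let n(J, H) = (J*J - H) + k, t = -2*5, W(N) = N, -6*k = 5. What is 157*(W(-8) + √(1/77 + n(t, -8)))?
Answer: -1256 + 2041*√135366/462 ≈ 369.38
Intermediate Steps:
k = -⅚ (k = -⅙*5 = -⅚ ≈ -0.83333)
t = -10
n(J, H) = -⅚ + J² - H (n(J, H) = (J*J - H) - ⅚ = (J² - H) - ⅚ = -⅚ + J² - H)
157*(W(-8) + √(1/77 + n(t, -8))) = 157*(-8 + √(1/77 + (-⅚ + (-10)² - 1*(-8)))) = 157*(-8 + √(1/77 + (-⅚ + 100 + 8))) = 157*(-8 + √(1/77 + 643/6)) = 157*(-8 + √(49517/462)) = 157*(-8 + 13*√135366/462) = -1256 + 2041*√135366/462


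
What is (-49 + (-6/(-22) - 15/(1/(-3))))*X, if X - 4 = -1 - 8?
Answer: 205/11 ≈ 18.636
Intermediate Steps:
X = -5 (X = 4 + (-1 - 8) = 4 - 9 = -5)
(-49 + (-6/(-22) - 15/(1/(-3))))*X = (-49 + (-6/(-22) - 15/(1/(-3))))*(-5) = (-49 + (-6*(-1/22) - 15/(-⅓)))*(-5) = (-49 + (3/11 - 15*(-3)))*(-5) = (-49 + (3/11 + 45))*(-5) = (-49 + 498/11)*(-5) = -41/11*(-5) = 205/11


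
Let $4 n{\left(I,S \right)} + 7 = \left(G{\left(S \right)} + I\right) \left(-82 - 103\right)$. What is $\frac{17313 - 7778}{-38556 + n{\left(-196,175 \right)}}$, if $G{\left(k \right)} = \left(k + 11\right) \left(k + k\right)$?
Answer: $- \frac{38140}{12161471} \approx -0.0031361$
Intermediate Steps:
$G{\left(k \right)} = 2 k \left(11 + k\right)$ ($G{\left(k \right)} = \left(11 + k\right) 2 k = 2 k \left(11 + k\right)$)
$n{\left(I,S \right)} = - \frac{7}{4} - \frac{185 I}{4} - \frac{185 S \left(11 + S\right)}{2}$ ($n{\left(I,S \right)} = - \frac{7}{4} + \frac{\left(2 S \left(11 + S\right) + I\right) \left(-82 - 103\right)}{4} = - \frac{7}{4} + \frac{\left(I + 2 S \left(11 + S\right)\right) \left(-185\right)}{4} = - \frac{7}{4} + \frac{- 185 I - 370 S \left(11 + S\right)}{4} = - \frac{7}{4} - \left(\frac{185 I}{4} + \frac{185 S \left(11 + S\right)}{2}\right) = - \frac{7}{4} - \frac{185 I}{4} - \frac{185 S \left(11 + S\right)}{2}$)
$\frac{17313 - 7778}{-38556 + n{\left(-196,175 \right)}} = \frac{17313 - 7778}{-38556 - \left(- \frac{36253}{4} + \frac{32375 \left(11 + 175\right)}{2}\right)} = \frac{9535}{-38556 - \left(- \frac{36253}{4} + 3010875\right)} = \frac{9535}{-38556 - \frac{12007247}{4}} = \frac{9535}{- \frac{12161471}{4}} = 9535 \left(- \frac{4}{12161471}\right) = - \frac{38140}{12161471}$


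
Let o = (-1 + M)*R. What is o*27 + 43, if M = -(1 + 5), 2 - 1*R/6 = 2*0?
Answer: -2225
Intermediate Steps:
R = 12 (R = 12 - 12*0 = 12 - 6*0 = 12 + 0 = 12)
M = -6 (M = -1*6 = -6)
o = -84 (o = (-1 - 6)*12 = -7*12 = -84)
o*27 + 43 = -84*27 + 43 = -2268 + 43 = -2225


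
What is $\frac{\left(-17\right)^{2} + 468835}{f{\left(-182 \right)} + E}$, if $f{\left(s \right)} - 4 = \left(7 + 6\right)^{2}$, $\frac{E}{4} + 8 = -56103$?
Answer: $- \frac{469124}{224271} \approx -2.0918$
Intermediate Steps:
$E = -224444$ ($E = -32 + 4 \left(-56103\right) = -32 - 224412 = -224444$)
$f{\left(s \right)} = 173$ ($f{\left(s \right)} = 4 + \left(7 + 6\right)^{2} = 4 + 13^{2} = 4 + 169 = 173$)
$\frac{\left(-17\right)^{2} + 468835}{f{\left(-182 \right)} + E} = \frac{\left(-17\right)^{2} + 468835}{173 - 224444} = \frac{289 + 468835}{-224271} = 469124 \left(- \frac{1}{224271}\right) = - \frac{469124}{224271}$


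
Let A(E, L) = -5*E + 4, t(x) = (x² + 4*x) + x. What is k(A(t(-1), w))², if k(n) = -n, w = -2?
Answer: 576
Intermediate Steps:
t(x) = x² + 5*x
A(E, L) = 4 - 5*E
k(A(t(-1), w))² = (-(4 - (-5)*(5 - 1)))² = (-(4 - (-5)*4))² = (-(4 - 5*(-4)))² = (-(4 + 20))² = (-1*24)² = (-24)² = 576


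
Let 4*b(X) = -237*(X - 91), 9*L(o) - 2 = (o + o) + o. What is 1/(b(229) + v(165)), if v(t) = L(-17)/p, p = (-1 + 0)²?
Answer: -18/147275 ≈ -0.00012222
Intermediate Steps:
L(o) = 2/9 + o/3 (L(o) = 2/9 + ((o + o) + o)/9 = 2/9 + (2*o + o)/9 = 2/9 + (3*o)/9 = 2/9 + o/3)
p = 1 (p = (-1)² = 1)
b(X) = 21567/4 - 237*X/4 (b(X) = (-237*(X - 91))/4 = (-237*(-91 + X))/4 = (21567 - 237*X)/4 = 21567/4 - 237*X/4)
v(t) = -49/9 (v(t) = (2/9 + (⅓)*(-17))/1 = (2/9 - 17/3)*1 = -49/9*1 = -49/9)
1/(b(229) + v(165)) = 1/((21567/4 - 237/4*229) - 49/9) = 1/((21567/4 - 54273/4) - 49/9) = 1/(-16353/2 - 49/9) = 1/(-147275/18) = -18/147275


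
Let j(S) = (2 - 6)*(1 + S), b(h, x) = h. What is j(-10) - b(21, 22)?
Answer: 15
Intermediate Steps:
j(S) = -4 - 4*S (j(S) = -4*(1 + S) = -4 - 4*S)
j(-10) - b(21, 22) = (-4 - 4*(-10)) - 1*21 = (-4 + 40) - 21 = 36 - 21 = 15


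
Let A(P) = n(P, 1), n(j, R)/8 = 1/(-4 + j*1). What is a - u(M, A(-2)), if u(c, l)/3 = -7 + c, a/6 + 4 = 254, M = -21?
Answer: 1584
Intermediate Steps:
a = 1500 (a = -24 + 6*254 = -24 + 1524 = 1500)
n(j, R) = 8/(-4 + j) (n(j, R) = 8/(-4 + j*1) = 8/(-4 + j))
A(P) = 8/(-4 + P)
u(c, l) = -21 + 3*c (u(c, l) = 3*(-7 + c) = -21 + 3*c)
a - u(M, A(-2)) = 1500 - (-21 + 3*(-21)) = 1500 - (-21 - 63) = 1500 - 1*(-84) = 1500 + 84 = 1584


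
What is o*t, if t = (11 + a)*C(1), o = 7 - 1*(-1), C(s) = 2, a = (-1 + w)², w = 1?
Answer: 176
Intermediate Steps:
a = 0 (a = (-1 + 1)² = 0² = 0)
o = 8 (o = 7 + 1 = 8)
t = 22 (t = (11 + 0)*2 = 11*2 = 22)
o*t = 8*22 = 176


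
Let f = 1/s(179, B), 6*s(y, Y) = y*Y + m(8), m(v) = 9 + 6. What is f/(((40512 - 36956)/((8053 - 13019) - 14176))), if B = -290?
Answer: 28713/46134655 ≈ 0.00062237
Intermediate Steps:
m(v) = 15
s(y, Y) = 5/2 + Y*y/6 (s(y, Y) = (y*Y + 15)/6 = (Y*y + 15)/6 = (15 + Y*y)/6 = 5/2 + Y*y/6)
f = -6/51895 (f = 1/(5/2 + (⅙)*(-290)*179) = 1/(5/2 - 25955/3) = 1/(-51895/6) = -6/51895 ≈ -0.00011562)
f/(((40512 - 36956)/((8053 - 13019) - 14176))) = -6*((8053 - 13019) - 14176)/(40512 - 36956)/51895 = -6/(51895*(3556/(-4966 - 14176))) = -6/(51895*(3556/(-19142))) = -6/(51895*(3556*(-1/19142))) = -6/(51895*(-1778/9571)) = -6/51895*(-9571/1778) = 28713/46134655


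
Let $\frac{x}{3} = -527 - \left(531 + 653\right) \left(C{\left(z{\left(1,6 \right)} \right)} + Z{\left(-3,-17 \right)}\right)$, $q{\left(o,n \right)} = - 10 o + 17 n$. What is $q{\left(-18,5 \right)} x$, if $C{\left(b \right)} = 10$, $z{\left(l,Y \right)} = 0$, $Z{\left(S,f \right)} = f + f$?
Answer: $22171755$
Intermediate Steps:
$Z{\left(S,f \right)} = 2 f$
$x = 83667$ ($x = 3 \left(-527 - \left(531 + 653\right) \left(10 + 2 \left(-17\right)\right)\right) = 3 \left(-527 - 1184 \left(10 - 34\right)\right) = 3 \left(-527 - 1184 \left(-24\right)\right) = 3 \left(-527 - -28416\right) = 3 \left(-527 + 28416\right) = 3 \cdot 27889 = 83667$)
$q{\left(-18,5 \right)} x = \left(\left(-10\right) \left(-18\right) + 17 \cdot 5\right) 83667 = \left(180 + 85\right) 83667 = 265 \cdot 83667 = 22171755$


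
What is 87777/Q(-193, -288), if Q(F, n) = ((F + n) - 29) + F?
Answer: -87777/703 ≈ -124.86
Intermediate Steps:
Q(F, n) = -29 + n + 2*F (Q(F, n) = (-29 + F + n) + F = -29 + n + 2*F)
87777/Q(-193, -288) = 87777/(-29 - 288 + 2*(-193)) = 87777/(-29 - 288 - 386) = 87777/(-703) = 87777*(-1/703) = -87777/703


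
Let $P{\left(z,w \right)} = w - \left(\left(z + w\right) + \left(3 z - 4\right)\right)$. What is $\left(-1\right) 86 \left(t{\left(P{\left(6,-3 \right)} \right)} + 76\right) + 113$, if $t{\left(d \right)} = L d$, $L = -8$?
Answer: $-20183$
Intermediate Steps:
$P{\left(z,w \right)} = 4 - 4 z$ ($P{\left(z,w \right)} = w - \left(\left(w + z\right) + \left(-4 + 3 z\right)\right) = w - \left(-4 + w + 4 z\right) = 4 - 4 z$)
$t{\left(d \right)} = - 8 d$
$\left(-1\right) 86 \left(t{\left(P{\left(6,-3 \right)} \right)} + 76\right) + 113 = \left(-1\right) 86 \left(- 8 \left(4 - 24\right) + 76\right) + 113 = - 86 \left(- 8 \left(4 - 24\right) + 76\right) + 113 = - 86 \left(\left(-8\right) \left(-20\right) + 76\right) + 113 = - 86 \left(160 + 76\right) + 113 = \left(-86\right) 236 + 113 = -20296 + 113 = -20183$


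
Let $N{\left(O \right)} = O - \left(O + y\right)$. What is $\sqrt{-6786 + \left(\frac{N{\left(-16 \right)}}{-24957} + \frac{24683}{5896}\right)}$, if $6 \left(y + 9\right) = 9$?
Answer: $\frac{i \sqrt{4078900161253358562}}{24524412} \approx 82.352 i$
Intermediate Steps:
$y = - \frac{15}{2}$ ($y = -9 + \frac{1}{6} \cdot 9 = -9 + \frac{3}{2} = - \frac{15}{2} \approx -7.5$)
$N{\left(O \right)} = \frac{15}{2}$ ($N{\left(O \right)} = O - \left(O - \frac{15}{2}\right) = O - \left(- \frac{15}{2} + O\right) = \frac{15}{2}$)
$\sqrt{-6786 + \left(\frac{N{\left(-16 \right)}}{-24957} + \frac{24683}{5896}\right)} = \sqrt{-6786 + \left(\frac{15}{2 \left(-24957\right)} + \frac{24683}{5896}\right)} = \sqrt{-6786 + \left(\frac{15}{2} \left(- \frac{1}{24957}\right) + 24683 \cdot \frac{1}{5896}\right)} = \sqrt{-6786 + \left(- \frac{5}{16638} + \frac{24683}{5896}\right)} = \sqrt{-6786 + \frac{205323137}{49048824}} = \sqrt{- \frac{332639996527}{49048824}} = \frac{i \sqrt{4078900161253358562}}{24524412}$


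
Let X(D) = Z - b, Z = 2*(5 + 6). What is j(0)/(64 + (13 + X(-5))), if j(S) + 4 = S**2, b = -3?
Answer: -2/51 ≈ -0.039216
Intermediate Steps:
Z = 22 (Z = 2*11 = 22)
X(D) = 25 (X(D) = 22 - 1*(-3) = 22 + 3 = 25)
j(S) = -4 + S**2
j(0)/(64 + (13 + X(-5))) = (-4 + 0**2)/(64 + (13 + 25)) = (-4 + 0)/(64 + 38) = -4/102 = -4*1/102 = -2/51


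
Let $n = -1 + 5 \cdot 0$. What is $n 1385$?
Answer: $-1385$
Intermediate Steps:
$n = -1$ ($n = -1 + 0 = -1$)
$n 1385 = \left(-1\right) 1385 = -1385$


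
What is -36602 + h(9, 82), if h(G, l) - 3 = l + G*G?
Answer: -36436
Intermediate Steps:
h(G, l) = 3 + l + G² (h(G, l) = 3 + (l + G*G) = 3 + (l + G²) = 3 + l + G²)
-36602 + h(9, 82) = -36602 + (3 + 82 + 9²) = -36602 + (3 + 82 + 81) = -36602 + 166 = -36436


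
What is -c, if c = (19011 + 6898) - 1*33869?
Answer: 7960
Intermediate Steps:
c = -7960 (c = 25909 - 33869 = -7960)
-c = -1*(-7960) = 7960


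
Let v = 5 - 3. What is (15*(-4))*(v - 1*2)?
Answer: 0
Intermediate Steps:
v = 2
(15*(-4))*(v - 1*2) = (15*(-4))*(2 - 1*2) = -60*(2 - 2) = -60*0 = 0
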